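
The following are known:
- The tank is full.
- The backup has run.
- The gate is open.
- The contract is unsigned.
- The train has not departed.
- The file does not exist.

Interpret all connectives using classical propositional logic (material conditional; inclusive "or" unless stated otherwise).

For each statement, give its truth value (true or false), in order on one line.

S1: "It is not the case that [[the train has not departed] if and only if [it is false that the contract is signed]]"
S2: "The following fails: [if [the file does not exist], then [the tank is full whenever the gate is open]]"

S1 false / S2 false

Let M = "the train has departed" (False), S = "the contract is signed" (False), V = "the file exists" (False), K = "the gate is open" (True), H = "the tank is full" (True).

S1: This is not (not M iff not S).

not M = not False = True
not S = not False = True
not M iff not S = True iff True = True
not (not M iff not S) = not True = False
Hence S1 is false.

S2: In symbols: not (not V -> (K -> H))

not V = not False = True
K -> H = True -> True = True
not V -> (K -> H) = True -> True = True
not (not V -> (K -> H)) = not True = False
Thus S2 is false.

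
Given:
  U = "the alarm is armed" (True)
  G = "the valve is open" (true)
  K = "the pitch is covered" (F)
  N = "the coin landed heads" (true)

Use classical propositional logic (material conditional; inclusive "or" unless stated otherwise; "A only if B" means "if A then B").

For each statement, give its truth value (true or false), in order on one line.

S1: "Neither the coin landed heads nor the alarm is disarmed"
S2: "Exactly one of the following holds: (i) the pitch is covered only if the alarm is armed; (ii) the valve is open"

S1: Formalization: N nor ~U

~U = ~T = F
N nor ~U = T nor F = F
Hence S1 is false.

S2: Parsed as (K -> U) xor G

K -> U = F -> T = T
(K -> U) xor G = T xor T = F
Thus S2 is false.

S1 F, S2 F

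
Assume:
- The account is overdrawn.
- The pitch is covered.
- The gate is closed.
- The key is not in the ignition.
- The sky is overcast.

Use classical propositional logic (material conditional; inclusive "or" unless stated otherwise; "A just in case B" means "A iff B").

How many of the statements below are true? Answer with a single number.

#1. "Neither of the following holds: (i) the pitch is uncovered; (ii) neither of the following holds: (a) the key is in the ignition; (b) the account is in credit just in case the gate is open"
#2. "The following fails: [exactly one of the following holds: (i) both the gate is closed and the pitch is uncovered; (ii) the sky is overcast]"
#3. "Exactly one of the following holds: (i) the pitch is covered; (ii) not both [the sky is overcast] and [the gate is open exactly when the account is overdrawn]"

1

Let Q = "the pitch is covered" (True), S = "the key is in the ignition" (False), P = "the account is overdrawn" (True), R = "the gate is open" (False), U = "the sky is overcast" (True).

#1: This is not Q nor (S nor (not P iff R)).

not Q = not True = False
not P = not True = False
not P iff R = False iff False = True
S nor (not P iff R) = False nor True = False
not Q nor (S nor (not P iff R)) = False nor False = True
Thus #1 is true.

#2: This is not ((not R and not Q) xor U).

not R = not False = True
not Q = not True = False
not R and not Q = True and False = False
(not R and not Q) xor U = False xor True = True
not ((not R and not Q) xor U) = not True = False
Hence #2 is false.

#3: In symbols: Q xor (U nand (R iff P))

R iff P = False iff True = False
U nand (R iff P) = True nand False = True
Q xor (U nand (R iff P)) = True xor True = False
So #3 is false.

True statements: 1 (#1).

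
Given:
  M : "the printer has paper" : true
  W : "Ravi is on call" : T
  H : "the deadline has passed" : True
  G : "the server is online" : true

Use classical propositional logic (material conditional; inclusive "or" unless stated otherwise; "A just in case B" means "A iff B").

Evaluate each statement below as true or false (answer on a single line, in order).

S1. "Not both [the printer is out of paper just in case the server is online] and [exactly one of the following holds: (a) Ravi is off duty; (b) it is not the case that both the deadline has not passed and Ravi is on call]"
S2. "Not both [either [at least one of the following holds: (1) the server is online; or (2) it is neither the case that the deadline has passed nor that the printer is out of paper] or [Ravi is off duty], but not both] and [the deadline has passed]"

S1: In symbols: (~M <-> G) nand (~W xor (~H nand W))

~M = ~T = F
~M <-> G = F <-> T = F
~W = ~T = F
~H = ~T = F
~H nand W = F nand T = T
~W xor (~H nand W) = F xor T = T
(~M <-> G) nand (~W xor (~H nand W)) = F nand T = T
So S1 is true.

S2: This is ((G | (H nor ~M)) xor ~W) nand H.

~M = ~T = F
H nor ~M = T nor F = F
G | (H nor ~M) = T | F = T
~W = ~T = F
(G | (H nor ~M)) xor ~W = T xor F = T
((G | (H nor ~M)) xor ~W) nand H = T nand T = F
Thus S2 is false.

S1 True; S2 False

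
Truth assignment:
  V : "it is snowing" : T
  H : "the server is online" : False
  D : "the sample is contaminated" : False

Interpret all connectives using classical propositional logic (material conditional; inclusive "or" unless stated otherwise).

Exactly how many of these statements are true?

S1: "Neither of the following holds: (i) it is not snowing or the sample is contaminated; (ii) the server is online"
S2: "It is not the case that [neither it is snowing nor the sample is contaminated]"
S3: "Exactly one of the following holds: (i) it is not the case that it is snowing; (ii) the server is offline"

S1: This is (~V | D) nor H.

~V = ~T = F
~V | D = F | F = F
(~V | D) nor H = F nor F = T
Thus S1 is true.

S2: This is ~(V nor D).

V nor D = T nor F = F
~(V nor D) = ~F = T
Hence S2 is true.

S3: Formalization: ~V xor ~H

~V = ~T = F
~H = ~F = T
~V xor ~H = F xor T = T
Hence S3 is true.

3 of the 3 statements are true.

3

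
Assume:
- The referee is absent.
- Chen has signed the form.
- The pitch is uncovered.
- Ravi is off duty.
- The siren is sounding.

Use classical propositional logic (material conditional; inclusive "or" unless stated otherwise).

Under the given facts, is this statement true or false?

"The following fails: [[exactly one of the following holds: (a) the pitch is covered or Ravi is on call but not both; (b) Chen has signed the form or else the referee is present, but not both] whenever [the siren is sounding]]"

Let P = "the siren is sounding" (T), Q = "the pitch is covered" (F), M = "Ravi is on call" (F), W = "Chen has signed the form" (T), R = "the referee is present" (F).
Parsed as ¬(P → ((Q ⊕ M) ⊕ (W ⊕ R)))

Q ⊕ M = F ⊕ F = F
W ⊕ R = T ⊕ F = T
(Q ⊕ M) ⊕ (W ⊕ R) = F ⊕ T = T
P → ((Q ⊕ M) ⊕ (W ⊕ R)) = T → T = T
¬(P → ((Q ⊕ M) ⊕ (W ⊕ R))) = ¬T = F

False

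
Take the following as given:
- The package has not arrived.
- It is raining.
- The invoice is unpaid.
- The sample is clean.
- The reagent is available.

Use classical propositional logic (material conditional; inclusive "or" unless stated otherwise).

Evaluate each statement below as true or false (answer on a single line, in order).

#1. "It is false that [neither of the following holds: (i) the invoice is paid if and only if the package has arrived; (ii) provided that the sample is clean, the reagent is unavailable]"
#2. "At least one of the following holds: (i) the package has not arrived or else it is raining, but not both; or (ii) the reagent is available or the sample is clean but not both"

Let M = "the invoice is paid" (F), G = "the package has arrived" (F), N = "the sample is contaminated" (F), P = "the reagent is available" (T), V = "it is raining" (T).

#1: Parsed as ~((M <-> G) nor (~N -> ~P))

M <-> G = F <-> F = T
~N = ~F = T
~P = ~T = F
~N -> ~P = T -> F = F
(M <-> G) nor (~N -> ~P) = T nor F = F
~((M <-> G) nor (~N -> ~P)) = ~F = T
Hence #1 is true.

#2: Parsed as (~G xor V) | (P xor ~N)

~G = ~F = T
~G xor V = T xor T = F
~N = ~F = T
P xor ~N = T xor T = F
(~G xor V) | (P xor ~N) = F | F = F
Thus #2 is false.

#1 true, #2 false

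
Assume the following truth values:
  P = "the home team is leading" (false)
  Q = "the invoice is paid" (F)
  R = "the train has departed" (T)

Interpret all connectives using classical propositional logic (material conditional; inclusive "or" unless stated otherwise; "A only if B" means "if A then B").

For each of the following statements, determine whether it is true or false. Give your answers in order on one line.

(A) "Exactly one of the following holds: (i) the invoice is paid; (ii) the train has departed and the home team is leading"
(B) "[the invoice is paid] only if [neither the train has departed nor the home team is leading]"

(A) false; (B) true

(A): This is Q xor (R & P).

R & P = T & F = F
Q xor (R & P) = F xor F = F
So (A) is false.

(B): In symbols: Q -> (R nor P)

R nor P = T nor F = F
Q -> (R nor P) = F -> F = T
Hence (B) is true.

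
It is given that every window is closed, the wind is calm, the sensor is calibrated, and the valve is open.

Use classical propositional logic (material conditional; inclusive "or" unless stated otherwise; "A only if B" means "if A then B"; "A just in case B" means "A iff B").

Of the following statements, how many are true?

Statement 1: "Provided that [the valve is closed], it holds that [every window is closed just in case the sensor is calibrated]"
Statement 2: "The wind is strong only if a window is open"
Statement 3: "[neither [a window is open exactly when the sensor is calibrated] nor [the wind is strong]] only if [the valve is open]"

Let S = "the valve is open" (True), P = "a window is open" (False), R = "the sensor is calibrated" (True), Q = "the wind is strong" (False).

Statement 1: In symbols: not S -> (not P iff R)

not S = not True = False
not P = not False = True
not P iff R = True iff True = True
not S -> (not P iff R) = False -> True = True
Hence Statement 1 is true.

Statement 2: Parsed as Q -> P

Q -> P = False -> False = True
Thus Statement 2 is true.

Statement 3: Formalization: ((P iff R) nor Q) -> S

P iff R = False iff True = False
(P iff R) nor Q = False nor False = True
((P iff R) nor Q) -> S = True -> True = True
Hence Statement 3 is true.

3 of the 3 statements are true.

3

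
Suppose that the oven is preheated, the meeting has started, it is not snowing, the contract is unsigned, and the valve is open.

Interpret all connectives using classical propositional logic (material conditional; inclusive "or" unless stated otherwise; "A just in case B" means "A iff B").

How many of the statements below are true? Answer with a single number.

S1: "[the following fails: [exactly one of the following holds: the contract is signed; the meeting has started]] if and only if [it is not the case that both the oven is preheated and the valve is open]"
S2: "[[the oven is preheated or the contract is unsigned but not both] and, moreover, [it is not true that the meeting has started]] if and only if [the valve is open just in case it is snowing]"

2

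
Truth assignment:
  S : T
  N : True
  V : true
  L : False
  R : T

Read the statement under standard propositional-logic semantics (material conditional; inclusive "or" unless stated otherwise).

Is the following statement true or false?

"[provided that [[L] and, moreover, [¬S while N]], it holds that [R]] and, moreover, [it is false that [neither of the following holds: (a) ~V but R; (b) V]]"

True

Values: L=F, S=T, N=T, R=T, V=T.
Formalization: ((L & (~S & N)) -> R) & ~((~V & R) nor V)

~S = ~T = F
~S & N = F & T = F
L & (~S & N) = F & F = F
(L & (~S & N)) -> R = F -> T = T
~V = ~T = F
~V & R = F & T = F
(~V & R) nor V = F nor T = F
~((~V & R) nor V) = ~F = T
((L & (~S & N)) -> R) & ~((~V & R) nor V) = T & T = T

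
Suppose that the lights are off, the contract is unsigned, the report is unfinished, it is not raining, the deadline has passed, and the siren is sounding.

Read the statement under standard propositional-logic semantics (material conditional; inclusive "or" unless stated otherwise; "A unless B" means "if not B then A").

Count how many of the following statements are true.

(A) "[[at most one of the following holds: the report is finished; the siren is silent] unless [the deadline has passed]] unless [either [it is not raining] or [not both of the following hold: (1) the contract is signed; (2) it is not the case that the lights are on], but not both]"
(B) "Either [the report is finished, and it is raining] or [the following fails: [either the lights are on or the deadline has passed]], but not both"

1

Let P = "the report is finished" (F), S = "the siren is sounding" (T), L = "the deadline has passed" (T), N = "it is raining" (F), W = "the contract is signed" (F), K = "the lights are on" (F).

(A): Formalization: ((P nand ~S) | L) | (~N xor (W nand ~K))

~S = ~T = F
P nand ~S = F nand F = T
(P nand ~S) | L = T | T = T
~N = ~F = T
~K = ~F = T
W nand ~K = F nand T = T
~N xor (W nand ~K) = T xor T = F
((P nand ~S) | L) | (~N xor (W nand ~K)) = T | F = T
Thus (A) is true.

(B): This is (P & N) xor ~(K | L).

P & N = F & F = F
K | L = F | T = T
~(K | L) = ~T = F
(P & N) xor ~(K | L) = F xor F = F
Hence (B) is false.

True statements: 1.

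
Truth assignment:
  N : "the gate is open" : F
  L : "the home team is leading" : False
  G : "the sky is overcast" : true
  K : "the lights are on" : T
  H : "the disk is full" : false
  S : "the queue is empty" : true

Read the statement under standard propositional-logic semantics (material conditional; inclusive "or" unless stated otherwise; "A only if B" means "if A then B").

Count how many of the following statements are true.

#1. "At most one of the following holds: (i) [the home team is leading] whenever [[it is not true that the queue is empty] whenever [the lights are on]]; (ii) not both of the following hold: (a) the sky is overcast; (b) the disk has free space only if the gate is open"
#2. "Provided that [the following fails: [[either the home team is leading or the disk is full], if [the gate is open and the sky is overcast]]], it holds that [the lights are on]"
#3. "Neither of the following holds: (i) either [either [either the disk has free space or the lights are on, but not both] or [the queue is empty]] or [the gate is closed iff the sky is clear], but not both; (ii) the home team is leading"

1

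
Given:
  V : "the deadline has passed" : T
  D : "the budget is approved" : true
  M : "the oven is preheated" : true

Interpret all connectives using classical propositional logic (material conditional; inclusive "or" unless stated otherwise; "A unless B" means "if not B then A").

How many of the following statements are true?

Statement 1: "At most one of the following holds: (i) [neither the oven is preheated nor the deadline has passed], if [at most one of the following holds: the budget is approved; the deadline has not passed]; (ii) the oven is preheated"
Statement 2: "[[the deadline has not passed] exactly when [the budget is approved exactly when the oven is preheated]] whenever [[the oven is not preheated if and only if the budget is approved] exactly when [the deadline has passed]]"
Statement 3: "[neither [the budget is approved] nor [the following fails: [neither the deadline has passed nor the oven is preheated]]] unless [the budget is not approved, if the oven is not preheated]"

3

Statement 1: Parsed as ((D nand ~V) -> (M nor V)) nand M

~V = ~T = F
D nand ~V = T nand F = T
M nor V = T nor T = F
(D nand ~V) -> (M nor V) = T -> F = F
((D nand ~V) -> (M nor V)) nand M = F nand T = T
Hence Statement 1 is true.

Statement 2: In symbols: ((~M <-> D) <-> V) -> (~V <-> (D <-> M))

~M = ~T = F
~M <-> D = F <-> T = F
(~M <-> D) <-> V = F <-> T = F
~V = ~T = F
D <-> M = T <-> T = T
~V <-> (D <-> M) = F <-> T = F
((~M <-> D) <-> V) -> (~V <-> (D <-> M)) = F -> F = T
Hence Statement 2 is true.

Statement 3: In symbols: (D nor ~(V nor M)) | (~M -> ~D)

V nor M = T nor T = F
~(V nor M) = ~F = T
D nor ~(V nor M) = T nor T = F
~M = ~T = F
~D = ~T = F
~M -> ~D = F -> F = T
(D nor ~(V nor M)) | (~M -> ~D) = F | T = T
So Statement 3 is true.

True statements: 3.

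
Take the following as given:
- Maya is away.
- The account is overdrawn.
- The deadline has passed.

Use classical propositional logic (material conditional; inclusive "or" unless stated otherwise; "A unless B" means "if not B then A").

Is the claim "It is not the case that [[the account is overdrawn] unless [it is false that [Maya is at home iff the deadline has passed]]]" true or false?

Let P = "the account is overdrawn" (T), L = "Maya is at home" (F), V = "the deadline has passed" (T).
Formalization: ¬(P ∨ ¬(L ↔ V))

L ↔ V = F ↔ T = F
¬(L ↔ V) = ¬F = T
P ∨ ¬(L ↔ V) = T ∨ T = T
¬(P ∨ ¬(L ↔ V)) = ¬T = F

The statement is false.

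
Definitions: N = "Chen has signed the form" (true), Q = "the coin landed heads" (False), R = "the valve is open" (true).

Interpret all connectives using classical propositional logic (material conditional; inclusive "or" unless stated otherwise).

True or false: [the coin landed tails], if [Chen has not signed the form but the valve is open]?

True

In symbols: (not N and R) -> not Q

not N = not True = False
not N and R = False and True = False
not Q = not False = True
(not N and R) -> not Q = False -> True = True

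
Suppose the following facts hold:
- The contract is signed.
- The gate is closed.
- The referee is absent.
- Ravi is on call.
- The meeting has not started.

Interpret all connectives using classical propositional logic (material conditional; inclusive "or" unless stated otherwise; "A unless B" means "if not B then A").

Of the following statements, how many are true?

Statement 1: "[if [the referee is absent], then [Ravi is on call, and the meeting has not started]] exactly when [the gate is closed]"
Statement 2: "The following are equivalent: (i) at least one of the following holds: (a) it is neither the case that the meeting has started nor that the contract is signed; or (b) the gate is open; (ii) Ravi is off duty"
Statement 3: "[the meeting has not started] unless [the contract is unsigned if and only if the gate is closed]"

Let Q = "the referee is present" (F), P = "Ravi is on call" (T), N = "the meeting has started" (F), H = "the gate is open" (F), W = "the contract is signed" (T).

Statement 1: In symbols: (~Q -> (P & ~N)) <-> ~H

~Q = ~F = T
~N = ~F = T
P & ~N = T & T = T
~Q -> (P & ~N) = T -> T = T
~H = ~F = T
(~Q -> (P & ~N)) <-> ~H = T <-> T = T
Hence Statement 1 is true.

Statement 2: Formalization: ((N nor W) | H) <-> ~P

N nor W = F nor T = F
(N nor W) | H = F | F = F
~P = ~T = F
((N nor W) | H) <-> ~P = F <-> F = T
So Statement 2 is true.

Statement 3: Parsed as ~N | (~W <-> ~H)

~N = ~F = T
~W = ~T = F
~H = ~F = T
~W <-> ~H = F <-> T = F
~N | (~W <-> ~H) = T | F = T
Thus Statement 3 is true.

Count: 3.

3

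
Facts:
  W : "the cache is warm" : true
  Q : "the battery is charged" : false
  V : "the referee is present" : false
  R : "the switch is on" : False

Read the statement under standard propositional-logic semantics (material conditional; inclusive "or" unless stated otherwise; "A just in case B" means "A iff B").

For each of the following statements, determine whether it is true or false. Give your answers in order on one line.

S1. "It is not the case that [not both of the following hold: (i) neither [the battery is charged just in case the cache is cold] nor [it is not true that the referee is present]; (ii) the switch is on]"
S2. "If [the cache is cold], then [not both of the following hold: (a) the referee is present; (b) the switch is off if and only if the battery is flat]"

S1: Parsed as not (((Q iff not W) nor not V) nand R)

not W = not True = False
Q iff not W = False iff False = True
not V = not False = True
(Q iff not W) nor not V = True nor True = False
((Q iff not W) nor not V) nand R = False nand False = True
not (((Q iff not W) nor not V) nand R) = not True = False
So S1 is false.

S2: Formalization: not W -> (V nand (not R iff not Q))

not W = not True = False
not R = not False = True
not Q = not False = True
not R iff not Q = True iff True = True
V nand (not R iff not Q) = False nand True = True
not W -> (V nand (not R iff not Q)) = False -> True = True
Thus S2 is true.

S1 false; S2 true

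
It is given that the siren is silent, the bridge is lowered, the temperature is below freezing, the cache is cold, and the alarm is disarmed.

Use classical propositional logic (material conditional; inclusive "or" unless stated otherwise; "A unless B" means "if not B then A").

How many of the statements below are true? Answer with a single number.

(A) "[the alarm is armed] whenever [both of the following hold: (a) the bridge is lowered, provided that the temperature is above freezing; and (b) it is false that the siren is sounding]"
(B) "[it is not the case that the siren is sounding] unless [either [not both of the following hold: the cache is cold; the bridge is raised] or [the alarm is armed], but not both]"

Let D = "the temperature is below freezing" (T), R = "the bridge is raised" (F), S = "the siren is sounding" (F), U = "the alarm is armed" (F), G = "the cache is warm" (F).

(A): Parsed as ((¬D → ¬R) ∧ ¬S) → U

¬D = ¬T = F
¬R = ¬F = T
¬D → ¬R = F → T = T
¬S = ¬F = T
(¬D → ¬R) ∧ ¬S = T ∧ T = T
((¬D → ¬R) ∧ ¬S) → U = T → F = F
Hence (A) is false.

(B): Parsed as ¬S ∨ ((¬G ↑ R) ⊕ U)

¬S = ¬F = T
¬G = ¬F = T
¬G ↑ R = T ↑ F = T
(¬G ↑ R) ⊕ U = T ⊕ F = T
¬S ∨ ((¬G ↑ R) ⊕ U) = T ∨ T = T
Hence (B) is true.

Count: 1.

1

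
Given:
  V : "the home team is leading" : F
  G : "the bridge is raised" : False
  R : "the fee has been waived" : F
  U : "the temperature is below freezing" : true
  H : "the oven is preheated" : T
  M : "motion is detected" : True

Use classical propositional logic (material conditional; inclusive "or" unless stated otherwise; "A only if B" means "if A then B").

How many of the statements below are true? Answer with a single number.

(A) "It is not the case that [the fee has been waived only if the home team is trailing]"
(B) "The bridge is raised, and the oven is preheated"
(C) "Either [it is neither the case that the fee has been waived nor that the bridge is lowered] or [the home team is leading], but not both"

0

(A): This is not (R -> not V).

not V = not False = True
R -> not V = False -> True = True
not (R -> not V) = not True = False
Hence (A) is false.

(B): In symbols: G and H

G and H = False and True = False
Hence (B) is false.

(C): In symbols: (R nor not G) xor V

not G = not False = True
R nor not G = False nor True = False
(R nor not G) xor V = False xor False = False
Thus (C) is false.

Count: 0.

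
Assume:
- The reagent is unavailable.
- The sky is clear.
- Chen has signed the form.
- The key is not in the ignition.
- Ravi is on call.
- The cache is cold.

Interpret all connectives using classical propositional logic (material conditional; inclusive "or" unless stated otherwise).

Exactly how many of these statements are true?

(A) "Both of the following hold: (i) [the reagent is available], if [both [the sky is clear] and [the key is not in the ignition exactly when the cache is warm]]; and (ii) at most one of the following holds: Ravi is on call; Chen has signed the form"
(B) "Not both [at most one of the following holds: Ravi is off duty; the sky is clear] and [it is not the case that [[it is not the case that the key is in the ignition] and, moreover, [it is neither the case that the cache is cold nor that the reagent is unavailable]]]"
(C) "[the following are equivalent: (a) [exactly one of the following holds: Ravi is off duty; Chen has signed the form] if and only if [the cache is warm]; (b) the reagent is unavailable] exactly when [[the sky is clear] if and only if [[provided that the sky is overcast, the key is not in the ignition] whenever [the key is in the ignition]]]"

0

Let Q = "the sky is overcast" (False), S = "the key is in the ignition" (False), V = "the cache is warm" (False), P = "the reagent is available" (False), U = "Ravi is on call" (True), R = "Chen has signed the form" (True).

(A): Parsed as ((not Q and (not S iff V)) -> P) and (U nand R)

not Q = not False = True
not S = not False = True
not S iff V = True iff False = False
not Q and (not S iff V) = True and False = False
(not Q and (not S iff V)) -> P = False -> False = True
U nand R = True nand True = False
((not Q and (not S iff V)) -> P) and (U nand R) = True and False = False
So (A) is false.

(B): This is (not U nand not Q) nand not (not S and (not V nor not P)).

not U = not True = False
not Q = not False = True
not U nand not Q = False nand True = True
not S = not False = True
not V = not False = True
not P = not False = True
not V nor not P = True nor True = False
not S and (not V nor not P) = True and False = False
not (not S and (not V nor not P)) = not False = True
(not U nand not Q) nand not (not S and (not V nor not P)) = True nand True = False
So (B) is false.

(C): In symbols: (((not U xor R) iff V) iff not P) iff (not Q iff (S -> (Q -> not S)))

not U = not True = False
not U xor R = False xor True = True
(not U xor R) iff V = True iff False = False
not P = not False = True
((not U xor R) iff V) iff not P = False iff True = False
not Q = not False = True
not S = not False = True
Q -> not S = False -> True = True
S -> (Q -> not S) = False -> True = True
not Q iff (S -> (Q -> not S)) = True iff True = True
(((not U xor R) iff V) iff not P) iff (not Q iff (S -> (Q -> not S))) = False iff True = False
Thus (C) is false.

True statements: 0 (none).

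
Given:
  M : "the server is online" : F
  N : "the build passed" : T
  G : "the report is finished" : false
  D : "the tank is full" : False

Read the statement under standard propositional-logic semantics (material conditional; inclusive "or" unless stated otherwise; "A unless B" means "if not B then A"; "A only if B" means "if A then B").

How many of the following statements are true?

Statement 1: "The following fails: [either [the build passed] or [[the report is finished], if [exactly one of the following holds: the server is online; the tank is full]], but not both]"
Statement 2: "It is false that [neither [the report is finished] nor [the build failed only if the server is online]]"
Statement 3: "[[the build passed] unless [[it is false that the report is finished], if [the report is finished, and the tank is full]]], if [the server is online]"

Statement 1: This is ~(N xor ((M xor D) -> G)).

M xor D = F xor F = F
(M xor D) -> G = F -> F = T
N xor ((M xor D) -> G) = T xor T = F
~(N xor ((M xor D) -> G)) = ~F = T
Hence Statement 1 is true.

Statement 2: This is ~(G nor (~N -> M)).

~N = ~T = F
~N -> M = F -> F = T
G nor (~N -> M) = F nor T = F
~(G nor (~N -> M)) = ~F = T
Hence Statement 2 is true.

Statement 3: This is M -> (N | ((G & D) -> ~G)).

G & D = F & F = F
~G = ~F = T
(G & D) -> ~G = F -> T = T
N | ((G & D) -> ~G) = T | T = T
M -> (N | ((G & D) -> ~G)) = F -> T = T
Hence Statement 3 is true.

3 of the 3 statements are true.

3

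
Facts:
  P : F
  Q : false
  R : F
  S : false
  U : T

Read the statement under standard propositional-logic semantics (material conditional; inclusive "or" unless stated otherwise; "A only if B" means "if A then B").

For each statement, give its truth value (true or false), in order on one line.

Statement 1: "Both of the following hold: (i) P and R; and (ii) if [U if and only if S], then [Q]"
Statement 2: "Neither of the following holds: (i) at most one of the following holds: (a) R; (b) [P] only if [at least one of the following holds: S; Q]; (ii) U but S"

Statement 1: Formalization: (P and R) and ((U iff S) -> Q)

P and R = False and False = False
U iff S = True iff False = False
(U iff S) -> Q = False -> False = True
(P and R) and ((U iff S) -> Q) = False and True = False
Hence Statement 1 is false.

Statement 2: In symbols: (R nand (P -> (S or Q))) nor (U and S)

S or Q = False or False = False
P -> (S or Q) = False -> False = True
R nand (P -> (S or Q)) = False nand True = True
U and S = True and False = False
(R nand (P -> (S or Q))) nor (U and S) = True nor False = False
So Statement 2 is false.

Statement 1 False; Statement 2 False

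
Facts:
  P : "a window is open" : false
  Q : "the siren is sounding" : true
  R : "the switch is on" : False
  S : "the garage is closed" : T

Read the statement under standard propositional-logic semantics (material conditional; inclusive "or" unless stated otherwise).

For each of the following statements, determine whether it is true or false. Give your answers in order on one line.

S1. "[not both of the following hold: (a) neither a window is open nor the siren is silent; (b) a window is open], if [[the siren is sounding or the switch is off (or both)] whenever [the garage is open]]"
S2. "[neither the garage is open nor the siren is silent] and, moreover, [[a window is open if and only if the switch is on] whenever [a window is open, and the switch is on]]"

S1: In symbols: (not S -> (Q or not R)) -> ((P nor not Q) nand P)

not S = not True = False
not R = not False = True
Q or not R = True or True = True
not S -> (Q or not R) = False -> True = True
not Q = not True = False
P nor not Q = False nor False = True
(P nor not Q) nand P = True nand False = True
(not S -> (Q or not R)) -> ((P nor not Q) nand P) = True -> True = True
Hence S1 is true.

S2: Parsed as (not S nor not Q) and ((P and R) -> (P iff R))

not S = not True = False
not Q = not True = False
not S nor not Q = False nor False = True
P and R = False and False = False
P iff R = False iff False = True
(P and R) -> (P iff R) = False -> True = True
(not S nor not Q) and ((P and R) -> (P iff R)) = True and True = True
Thus S2 is true.

S1 T; S2 T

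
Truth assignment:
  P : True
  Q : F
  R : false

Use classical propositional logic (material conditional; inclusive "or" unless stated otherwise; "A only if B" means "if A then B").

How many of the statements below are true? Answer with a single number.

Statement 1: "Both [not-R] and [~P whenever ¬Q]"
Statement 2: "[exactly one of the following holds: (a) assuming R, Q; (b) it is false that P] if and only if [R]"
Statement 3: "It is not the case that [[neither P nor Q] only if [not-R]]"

Statement 1: In symbols: ~R & (~Q -> ~P)

~R = ~F = T
~Q = ~F = T
~P = ~T = F
~Q -> ~P = T -> F = F
~R & (~Q -> ~P) = T & F = F
Thus Statement 1 is false.

Statement 2: Formalization: ((R -> Q) xor ~P) <-> R

R -> Q = F -> F = T
~P = ~T = F
(R -> Q) xor ~P = T xor F = T
((R -> Q) xor ~P) <-> R = T <-> F = F
Thus Statement 2 is false.

Statement 3: Formalization: ~((P nor Q) -> ~R)

P nor Q = T nor F = F
~R = ~F = T
(P nor Q) -> ~R = F -> T = T
~((P nor Q) -> ~R) = ~T = F
Hence Statement 3 is false.

Count: 0.

0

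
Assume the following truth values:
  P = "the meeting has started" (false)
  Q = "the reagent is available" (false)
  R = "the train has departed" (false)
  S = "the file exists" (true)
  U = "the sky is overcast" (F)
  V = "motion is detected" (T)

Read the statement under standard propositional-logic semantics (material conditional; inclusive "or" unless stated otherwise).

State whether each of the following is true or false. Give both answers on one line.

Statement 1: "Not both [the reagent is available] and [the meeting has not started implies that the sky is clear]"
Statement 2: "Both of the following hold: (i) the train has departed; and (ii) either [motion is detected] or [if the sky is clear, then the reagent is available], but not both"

Statement 1 True; Statement 2 False

Statement 1: Formalization: Q nand (~P -> ~U)

~P = ~F = T
~U = ~F = T
~P -> ~U = T -> T = T
Q nand (~P -> ~U) = F nand T = T
Hence Statement 1 is true.

Statement 2: In symbols: R & (V xor (~U -> Q))

~U = ~F = T
~U -> Q = T -> F = F
V xor (~U -> Q) = T xor F = T
R & (V xor (~U -> Q)) = F & T = F
So Statement 2 is false.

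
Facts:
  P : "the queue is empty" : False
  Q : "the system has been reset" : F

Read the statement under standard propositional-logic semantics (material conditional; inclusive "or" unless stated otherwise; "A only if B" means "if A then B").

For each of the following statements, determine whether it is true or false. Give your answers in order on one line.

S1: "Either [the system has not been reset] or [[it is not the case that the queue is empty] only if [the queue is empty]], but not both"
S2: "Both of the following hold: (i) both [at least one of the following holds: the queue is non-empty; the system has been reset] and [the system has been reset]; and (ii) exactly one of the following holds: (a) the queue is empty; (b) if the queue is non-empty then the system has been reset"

S1: Parsed as not Q xor (not P -> P)

not Q = not False = True
not P = not False = True
not P -> P = True -> False = False
not Q xor (not P -> P) = True xor False = True
Hence S1 is true.

S2: In symbols: ((not P or Q) and Q) and (P xor (not P -> Q))

not P = not False = True
not P or Q = True or False = True
(not P or Q) and Q = True and False = False
not P = not False = True
not P -> Q = True -> False = False
P xor (not P -> Q) = False xor False = False
((not P or Q) and Q) and (P xor (not P -> Q)) = False and False = False
Hence S2 is false.

S1 true, S2 false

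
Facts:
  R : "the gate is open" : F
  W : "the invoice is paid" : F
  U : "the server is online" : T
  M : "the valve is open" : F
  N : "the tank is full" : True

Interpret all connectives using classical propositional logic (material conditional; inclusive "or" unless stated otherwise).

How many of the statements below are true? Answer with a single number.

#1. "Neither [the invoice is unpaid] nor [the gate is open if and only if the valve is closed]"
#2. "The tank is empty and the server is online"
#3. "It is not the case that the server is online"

#1: Parsed as not W nor (R iff not M)

not W = not False = True
not M = not False = True
R iff not M = False iff True = False
not W nor (R iff not M) = True nor False = False
Hence #1 is false.

#2: This is not N and U.

not N = not True = False
not N and U = False and True = False
So #2 is false.

#3: Parsed as not U

not U = not True = False
Thus #3 is false.

Count: 0.

0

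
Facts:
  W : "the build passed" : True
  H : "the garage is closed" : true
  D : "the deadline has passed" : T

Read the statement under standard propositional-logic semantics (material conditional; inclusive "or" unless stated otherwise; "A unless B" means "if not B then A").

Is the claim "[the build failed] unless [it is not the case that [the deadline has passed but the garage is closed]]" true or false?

false

Parsed as not W or not (D and H)

not W = not True = False
D and H = True and True = True
not (D and H) = not True = False
not W or not (D and H) = False or False = False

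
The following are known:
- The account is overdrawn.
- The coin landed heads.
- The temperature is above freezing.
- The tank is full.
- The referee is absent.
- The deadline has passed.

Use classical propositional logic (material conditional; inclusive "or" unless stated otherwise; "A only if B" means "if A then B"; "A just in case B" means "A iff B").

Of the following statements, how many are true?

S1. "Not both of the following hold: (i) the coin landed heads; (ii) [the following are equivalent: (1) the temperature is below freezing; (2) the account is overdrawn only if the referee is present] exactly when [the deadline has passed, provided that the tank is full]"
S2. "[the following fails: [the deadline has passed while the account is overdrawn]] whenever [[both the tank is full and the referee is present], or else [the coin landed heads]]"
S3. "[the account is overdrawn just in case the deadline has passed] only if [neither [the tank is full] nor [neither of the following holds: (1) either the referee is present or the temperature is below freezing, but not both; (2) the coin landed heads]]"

0

Let Q = "the coin landed heads" (True), R = "the temperature is below freezing" (False), P = "the account is overdrawn" (True), U = "the referee is present" (False), S = "the tank is full" (True), V = "the deadline has passed" (True).

S1: Parsed as Q nand ((R iff (P -> U)) iff (S -> V))

P -> U = True -> False = False
R iff (P -> U) = False iff False = True
S -> V = True -> True = True
(R iff (P -> U)) iff (S -> V) = True iff True = True
Q nand ((R iff (P -> U)) iff (S -> V)) = True nand True = False
Thus S1 is false.

S2: Formalization: ((S and U) or Q) -> not (V and P)

S and U = True and False = False
(S and U) or Q = False or True = True
V and P = True and True = True
not (V and P) = not True = False
((S and U) or Q) -> not (V and P) = True -> False = False
Thus S2 is false.

S3: In symbols: (P iff V) -> (S nor ((U xor R) nor Q))

P iff V = True iff True = True
U xor R = False xor False = False
(U xor R) nor Q = False nor True = False
S nor ((U xor R) nor Q) = True nor False = False
(P iff V) -> (S nor ((U xor R) nor Q)) = True -> False = False
Thus S3 is false.

Count: 0.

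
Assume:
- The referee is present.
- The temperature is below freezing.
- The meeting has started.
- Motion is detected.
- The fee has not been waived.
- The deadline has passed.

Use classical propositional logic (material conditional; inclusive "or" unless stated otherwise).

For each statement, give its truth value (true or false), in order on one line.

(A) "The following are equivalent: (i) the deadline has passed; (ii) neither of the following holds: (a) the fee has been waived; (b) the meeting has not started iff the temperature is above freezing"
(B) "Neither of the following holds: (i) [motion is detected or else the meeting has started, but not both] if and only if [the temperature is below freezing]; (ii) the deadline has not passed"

(A) F; (B) T

Let H = "the deadline has passed" (True), K = "the fee has been waived" (False), R = "the meeting has started" (True), G = "the temperature is below freezing" (True), V = "motion is detected" (True).

(A): This is H iff (K nor (not R iff not G)).

not R = not True = False
not G = not True = False
not R iff not G = False iff False = True
K nor (not R iff not G) = False nor True = False
H iff (K nor (not R iff not G)) = True iff False = False
Hence (A) is false.

(B): This is ((V xor R) iff G) nor not H.

V xor R = True xor True = False
(V xor R) iff G = False iff True = False
not H = not True = False
((V xor R) iff G) nor not H = False nor False = True
Hence (B) is true.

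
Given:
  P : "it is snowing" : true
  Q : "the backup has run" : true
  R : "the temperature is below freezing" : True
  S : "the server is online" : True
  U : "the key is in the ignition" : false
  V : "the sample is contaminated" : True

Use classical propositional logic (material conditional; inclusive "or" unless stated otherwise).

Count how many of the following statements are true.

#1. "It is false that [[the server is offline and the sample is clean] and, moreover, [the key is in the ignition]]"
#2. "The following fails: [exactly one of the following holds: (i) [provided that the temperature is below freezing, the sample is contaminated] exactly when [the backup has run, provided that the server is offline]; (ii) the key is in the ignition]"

1

#1: In symbols: not ((not S and not V) and U)

not S = not True = False
not V = not True = False
not S and not V = False and False = False
(not S and not V) and U = False and False = False
not ((not S and not V) and U) = not False = True
Thus #1 is true.

#2: In symbols: not (((R -> V) iff (not S -> Q)) xor U)

R -> V = True -> True = True
not S = not True = False
not S -> Q = False -> True = True
(R -> V) iff (not S -> Q) = True iff True = True
((R -> V) iff (not S -> Q)) xor U = True xor False = True
not (((R -> V) iff (not S -> Q)) xor U) = not True = False
So #2 is false.

Count: 1.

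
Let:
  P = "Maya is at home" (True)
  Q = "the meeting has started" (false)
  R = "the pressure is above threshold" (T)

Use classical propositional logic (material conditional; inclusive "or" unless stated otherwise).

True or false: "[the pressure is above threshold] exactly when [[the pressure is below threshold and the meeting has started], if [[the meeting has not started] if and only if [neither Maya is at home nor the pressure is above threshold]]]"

Values: R=T, Q=F, P=T.
Formalization: R ↔ ((¬Q ↔ (P ↓ R)) → (¬R ∧ Q))

¬Q = ¬F = T
P ↓ R = T ↓ T = F
¬Q ↔ (P ↓ R) = T ↔ F = F
¬R = ¬T = F
¬R ∧ Q = F ∧ F = F
(¬Q ↔ (P ↓ R)) → (¬R ∧ Q) = F → F = T
R ↔ ((¬Q ↔ (P ↓ R)) → (¬R ∧ Q)) = T ↔ T = T

True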